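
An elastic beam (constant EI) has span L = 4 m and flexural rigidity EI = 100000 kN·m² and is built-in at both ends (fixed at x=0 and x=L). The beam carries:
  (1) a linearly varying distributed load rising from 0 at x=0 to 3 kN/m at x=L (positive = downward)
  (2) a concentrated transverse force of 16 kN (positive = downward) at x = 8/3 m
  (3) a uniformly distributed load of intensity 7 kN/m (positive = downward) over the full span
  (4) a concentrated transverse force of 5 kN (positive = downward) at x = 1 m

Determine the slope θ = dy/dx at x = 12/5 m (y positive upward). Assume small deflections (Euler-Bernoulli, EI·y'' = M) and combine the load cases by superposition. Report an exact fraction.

Load 1 — triangular load w₀=3 kN/m (0→w₀ over full span):
  θ_1 = -w₀(2x(L-x)(L-2x)(x+2L)+x²(L-x)²)/(120LEI) = -3·(2·(12/5)·(4-(12/5))·(4-2·(12/5))·((12/5)+2·4)+(12/5)²·(4-(12/5))²)/(120·4·100000) = 6/1953125 rad
Load 2 — point force P=16 kN at a=8/3 m (b=L-a=4/3):
  θ_2 = -Pb²x(2aL-(3a+b)x)/(2L³EI)  [x≤a] = -16·(4/3)²·(12/5)·(2·(8/3)·4-(3·(8/3)+(4/3))·(12/5))/(2·4³·100000) = 4/703125 rad
Load 3 — uniform load w=7 kN/m over full span:
  θ_3 = -wx(L-x)(L-2x)/(12EI) = -7·(12/5)·(4-(12/5))·(4-2·(12/5))/(12·100000) = 7/390625 rad
Load 4 — point force P=5 kN at a=1 m (b=L-a=3):
  θ_4 = Pa²(L-x)(2bL-(3b+a)(L-x))/(2L³EI)  [x>a] = 5·1²·(4-(12/5))·(2·3·4-(3·3+1)·(4-(12/5)))/(2·4³·100000) = 1/200000 rad
Superposition: θ = Σ θ_i = 35641/1125000000 rad ≈ 0.000032 rad

θ(12/5) = 35641/1125000000 rad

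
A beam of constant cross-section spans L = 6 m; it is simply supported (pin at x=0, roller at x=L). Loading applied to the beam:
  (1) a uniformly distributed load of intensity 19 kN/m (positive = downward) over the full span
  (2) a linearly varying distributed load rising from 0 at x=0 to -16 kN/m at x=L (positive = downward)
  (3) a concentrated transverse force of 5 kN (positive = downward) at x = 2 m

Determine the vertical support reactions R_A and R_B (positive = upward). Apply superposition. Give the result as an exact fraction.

R_A = 133/3 kN, R_B = 80/3 kN

Load 1 — uniform load w=19 kN/m over full span:
  R_A = wL/2 = 19·6/2 = 57 kN
  R_B = wL/2 = 19·6/2 = 57 kN
Load 2 — triangular load w₀=-16 kN/m (0→w₀ over full span):
  R_A = w₀L/6 = (-16)·6/6 = -16 kN
  R_B = w₀L/3 = (-16)·6/3 = -32 kN
Load 3 — point force P=5 kN at a=2 m (b=L-a=4):
  R_A = Pb/L = 5·4/6 = 10/3 kN
  R_B = Pa/L = 5·2/6 = 5/3 kN
Superposition: R_A = 133/3 kN, R_B = 80/3 kN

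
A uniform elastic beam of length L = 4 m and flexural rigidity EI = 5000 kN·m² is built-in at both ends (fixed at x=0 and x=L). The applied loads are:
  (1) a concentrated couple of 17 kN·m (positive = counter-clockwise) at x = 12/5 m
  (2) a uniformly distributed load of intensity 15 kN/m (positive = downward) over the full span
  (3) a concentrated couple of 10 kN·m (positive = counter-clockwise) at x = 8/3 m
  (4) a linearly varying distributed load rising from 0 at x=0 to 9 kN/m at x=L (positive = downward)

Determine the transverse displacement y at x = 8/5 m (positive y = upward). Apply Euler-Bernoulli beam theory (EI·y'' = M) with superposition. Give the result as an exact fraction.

y(8/5) = -292616/87890625 m

Load 1 — applied couple M₀=17 kN·m at a=12/5 m (b=L-a=8/5):
  y_1 = (R_Ax³/6 - M_Ax²/2)/EI  [x≤a] with R_A=153/25, M_A=136/25 = ((153/25)·(8/5)³/6 - (136/25)·(8/5)²/2)/5000 = -1088/1953125 m
Load 2 — uniform load w=15 kN/m over full span:
  y_2 = -wx²(L-x)²/(24EI) = -15·(8/5)²·(4-(8/5))²/(24·5000) = -144/78125 m
Load 3 — applied couple M₀=10 kN·m at a=8/3 m (b=L-a=4/3):
  y_3 = (R_Ax³/6 - M_Ax²/2)/EI  [x≤a] with R_A=10/3, M_A=10/3 = ((10/3)·(8/5)³/6 - (10/3)·(8/5)²/2)/5000 = -56/140625 m
Load 4 — triangular load w₀=9 kN/m (0→w₀ over full span):
  y_4 = -w₀x²(L-x)²(x+2L)/(120LEI) = -9·(8/5)²·(4-(8/5))²·((8/5)+2·4)/(120·4·5000) = -5184/9765625 m
Superposition: y = Σ y_i = -292616/87890625 m ≈ -0.003329 m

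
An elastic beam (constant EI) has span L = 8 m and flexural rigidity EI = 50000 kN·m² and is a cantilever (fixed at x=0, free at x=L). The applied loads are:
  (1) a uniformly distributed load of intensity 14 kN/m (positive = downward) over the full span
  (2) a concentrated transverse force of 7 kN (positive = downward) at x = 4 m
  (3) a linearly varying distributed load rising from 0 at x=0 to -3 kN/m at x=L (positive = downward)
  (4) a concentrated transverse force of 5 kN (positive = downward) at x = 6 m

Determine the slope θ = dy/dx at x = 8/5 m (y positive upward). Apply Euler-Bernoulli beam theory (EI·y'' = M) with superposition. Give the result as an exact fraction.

Load 1 — uniform load w=14 kN/m over full span:
  θ_1 = -wx(x²-3Lx+3L²)/(6EI) = -14·(8/5)·((8/5)²-3·8·(8/5)+3·8²)/(6·50000) = -13664/1171875 rad
Load 2 — point force P=7 kN at a=4 m (b=L-a=4):
  θ_2 = -Px(2a-x)/(2EI)  [x≤a] = -7·(8/5)·(2·4-(8/5))/(2·50000) = -56/78125 rad
Load 3 — triangular load w₀=-3 kN/m (0→w₀ over full span):
  θ_3 = (w₀Lx²/4-w₀L²x/3-w₀x⁴/(24L))/EI = ((-3)·8·(8/5)²/4-(-3)·8²·(8/5)/3-(-3)·(8/5)⁴/(24·8))/50000 = 3404/1953125 rad
Load 4 — point force P=5 kN at a=6 m (b=L-a=2):
  θ_4 = -Px(2a-x)/(2EI)  [x≤a] = -5·(8/5)·(2·6-(8/5))/(2·50000) = -13/15625 rad
Superposition: θ = Σ θ_i = -67183/5859375 rad ≈ -0.011466 rad

θ(8/5) = -67183/5859375 rad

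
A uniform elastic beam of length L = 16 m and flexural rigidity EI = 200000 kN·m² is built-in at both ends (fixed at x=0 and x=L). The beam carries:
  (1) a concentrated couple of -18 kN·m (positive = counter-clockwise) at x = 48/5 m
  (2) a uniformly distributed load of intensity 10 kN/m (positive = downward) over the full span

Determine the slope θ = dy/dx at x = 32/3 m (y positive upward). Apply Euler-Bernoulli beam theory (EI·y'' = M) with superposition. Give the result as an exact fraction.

Load 1 — applied couple M₀=-18 kN·m at a=48/5 m (b=L-a=32/5):
  θ_1 = (R_Ax²/2 - M_Ax - M₀(x-a))/EI  [x>a] with R_A=-81/50, M_A=-144/25 = ((-81/50)·(32/3)²/2 - (-144/25)·(32/3) - (-18)·((32/3)-(48/5)))/200000 = -9/156250 rad
Load 2 — uniform load w=10 kN/m over full span:
  θ_2 = -wx(L-x)(L-2x)/(12EI) = -10·(32/3)·(16-(32/3))·(16-2·(32/3))/(12·200000) = 64/50625 rad
Superposition: θ = Σ θ_i = 15271/12656250 rad ≈ 0.001207 rad

θ(32/3) = 15271/12656250 rad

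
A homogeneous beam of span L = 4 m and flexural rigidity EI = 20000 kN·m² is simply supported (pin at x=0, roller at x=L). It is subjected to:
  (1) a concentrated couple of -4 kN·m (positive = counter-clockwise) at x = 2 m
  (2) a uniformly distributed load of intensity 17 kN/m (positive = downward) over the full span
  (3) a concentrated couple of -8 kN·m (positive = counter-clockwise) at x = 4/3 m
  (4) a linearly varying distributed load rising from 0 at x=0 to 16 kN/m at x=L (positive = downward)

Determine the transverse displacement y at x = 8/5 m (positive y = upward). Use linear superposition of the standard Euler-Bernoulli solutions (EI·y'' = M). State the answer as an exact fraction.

y(8/5) = -241499/58593750 m

Load 1 — applied couple M₀=-4 kN·m at a=2 m (b=L-a=2):
  y_1 = (M₀x³/(6L)+C₁x)/EI  [x≤a] with C₁=M₀(3b²-L²)/(6L)=2/3 = ((-4)·(8/5)³/(6·4)+(2/3)·(8/5))/20000 = 3/156250 m
Load 2 — uniform load w=17 kN/m over full span:
  y_2 = -wx(L³-2Lx²+x³)/(24EI) = -17·(8/5)·(4³-2·4·(8/5)²+(8/5)³)/(24·20000) = -1054/390625 m
Load 3 — applied couple M₀=-8 kN·m at a=4/3 m (b=L-a=8/3):
  y_3 = (M₀x³/(6L)-M₀(x-a)²/2+C₁x)/EI  [x>a] with C₁=M₀(3b²-L²)/(6L)=-16/9 = ((-8)·(8/5)³/(6·4)-(-8)·((8/5)-(4/3))²/2+(-16/9)·(8/5))/20000 = -46/234375 m
Load 4 — triangular load w₀=16 kN/m (0→w₀ over full span):
  y_4 = -w₀x(7L⁴-10L²x²+3x⁴)/(360LEI) = -16·(8/5)·(7·4⁴-10·4²·(8/5)²+3·(8/5)⁴)/(360·4·20000) = -36512/29296875 m
Superposition: y = Σ y_i = -241499/58593750 m ≈ -0.004122 m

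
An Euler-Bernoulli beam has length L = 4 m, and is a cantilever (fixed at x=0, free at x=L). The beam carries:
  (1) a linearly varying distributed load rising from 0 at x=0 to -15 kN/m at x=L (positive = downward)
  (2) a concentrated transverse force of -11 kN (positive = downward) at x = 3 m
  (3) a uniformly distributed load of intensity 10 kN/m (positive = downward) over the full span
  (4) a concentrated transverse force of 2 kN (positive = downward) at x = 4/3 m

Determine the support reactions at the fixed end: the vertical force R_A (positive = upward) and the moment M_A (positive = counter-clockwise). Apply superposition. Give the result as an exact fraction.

R_A = 1 kN, M_A = -91/3 kN·m

Load 1 — triangular load w₀=-15 kN/m (0→w₀ over full span):
  R_A = w₀L/2 = (-15)·4/2 = -30 kN
  M_A = w₀L²/3 = (-15)·4²/3 = -80 kN·m
Load 2 — point force P=-11 kN at a=3 m (b=L-a=1):
  R_A = P = (-11) = -11 kN
  M_A = Pa = (-11)·3 = -33 kN·m
Load 3 — uniform load w=10 kN/m over full span:
  R_A = wL = 10·4 = 40 kN
  M_A = wL²/2 = 10·4²/2 = 80 kN·m
Load 4 — point force P=2 kN at a=4/3 m (b=L-a=8/3):
  R_A = P = 2 kN
  M_A = Pa = 2·(4/3) = 8/3 kN·m
Superposition: R_A = 1 kN, M_A = -91/3 kN·m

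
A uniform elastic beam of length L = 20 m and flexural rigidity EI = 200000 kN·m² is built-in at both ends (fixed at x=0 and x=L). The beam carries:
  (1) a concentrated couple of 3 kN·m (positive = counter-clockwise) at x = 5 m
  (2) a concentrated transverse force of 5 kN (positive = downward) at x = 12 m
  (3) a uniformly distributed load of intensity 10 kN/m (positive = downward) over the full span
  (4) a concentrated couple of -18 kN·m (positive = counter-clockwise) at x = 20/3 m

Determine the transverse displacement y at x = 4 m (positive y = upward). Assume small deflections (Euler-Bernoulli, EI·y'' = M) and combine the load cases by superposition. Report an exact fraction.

y(4) = -265679/30000000 m

Load 1 — applied couple M₀=3 kN·m at a=5 m (b=L-a=15):
  y_1 = (R_Ax³/6 - M_Ax²/2)/EI  [x≤a] with R_A=27/160, M_A=-9/16 = ((27/160)·4³/6 - (-9/16)·4²/2)/200000 = 63/2000000 m
Load 2 — point force P=5 kN at a=12 m (b=L-a=8):
  y_2 = -Pb²x²(3aL-(3a+b)x)/(6L³EI)  [x≤a] = -5·8²·4²·(3·12·20-(3·12+8)·4)/(6·20³·200000) = -68/234375 m
Load 3 — uniform load w=10 kN/m over full span:
  y_3 = -wx²(L-x)²/(24EI) = -10·4²·(20-4)²/(24·200000) = -16/1875 m
Load 4 — applied couple M₀=-18 kN·m at a=20/3 m (b=L-a=40/3):
  y_4 = (R_Ax³/6 - M_Ax²/2)/EI  [x≤a] with R_A=-6/5, M_A=0 = ((-6/5)·4³/6 - 0·4²/2)/200000 = -1/15625 m
Superposition: y = Σ y_i = -265679/30000000 m ≈ -0.008856 m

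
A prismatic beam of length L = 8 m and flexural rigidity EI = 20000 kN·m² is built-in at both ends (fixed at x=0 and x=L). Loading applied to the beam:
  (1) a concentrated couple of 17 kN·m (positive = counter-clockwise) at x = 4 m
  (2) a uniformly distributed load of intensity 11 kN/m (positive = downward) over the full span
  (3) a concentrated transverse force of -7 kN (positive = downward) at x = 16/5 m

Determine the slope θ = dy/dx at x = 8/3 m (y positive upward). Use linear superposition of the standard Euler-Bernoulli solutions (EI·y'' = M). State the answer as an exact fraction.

Load 1 — applied couple M₀=17 kN·m at a=4 m (b=L-a=4):
  θ_1 = (R_Ax²/2 - M_Ax)/EI  [x≤a] with R_A=51/16, M_A=17/4 = ((51/16)·(8/3)²/2 - (17/4)·(8/3))/20000 = 0 rad
Load 2 — uniform load w=11 kN/m over full span:
  θ_2 = -wx(L-x)(L-2x)/(12EI) = -11·(8/3)·(8-(8/3))·(8-2·(8/3))/(12·20000) = -88/50625 rad
Load 3 — point force P=-7 kN at a=16/5 m (b=L-a=24/5):
  θ_3 = -Pb²x(2aL-(3a+b)x)/(2L³EI)  [x≤a] = -(-7)·(24/5)²·(8/3)·(2·(16/5)·8-(3·(16/5)+(24/5))·(8/3))/(2·8³·20000) = 21/78125 rad
Superposition: θ = Σ θ_i = -9299/6328125 rad ≈ -0.001469 rad

θ(8/3) = -9299/6328125 rad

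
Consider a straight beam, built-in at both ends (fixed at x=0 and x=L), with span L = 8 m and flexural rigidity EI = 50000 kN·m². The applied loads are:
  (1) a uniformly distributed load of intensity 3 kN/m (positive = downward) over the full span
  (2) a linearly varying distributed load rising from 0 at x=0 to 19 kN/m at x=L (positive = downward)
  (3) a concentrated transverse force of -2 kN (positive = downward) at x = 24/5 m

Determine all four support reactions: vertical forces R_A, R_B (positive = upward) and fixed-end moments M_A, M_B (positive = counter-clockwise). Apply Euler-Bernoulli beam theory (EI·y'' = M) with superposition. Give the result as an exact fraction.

R_A = 4262/125 kN, M_A = 20624/375 kN·m, R_B = 7988/125 kN, M_B = -9312/125 kN·m

Load 1 — uniform load w=3 kN/m over full span:
  R_A = wL/2 = 3·8/2 = 12 kN
  M_A = wL²/12 = 3·8²/12 = 16 kN·m
  R_B = wL/2 = 3·8/2 = 12 kN
  M_B = -wL²/12 = -3·8²/12 = -16 kN·m
Load 2 — triangular load w₀=19 kN/m (0→w₀ over full span):
  R_A = 3w₀L/20 = 3·19·8/20 = 114/5 kN
  M_A = w₀L²/30 = 19·8²/30 = 608/15 kN·m
  R_B = 7w₀L/20 = 7·19·8/20 = 266/5 kN
  M_B = -w₀L²/20 = -19·8²/20 = -304/5 kN·m
Load 3 — point force P=-2 kN at a=24/5 m (b=L-a=16/5):
  R_A = Pb²(3a+b)/L³ = (-2)·(16/5)²·(3·(24/5)+(16/5))/8³ = -88/125 kN
  M_A = Pab²/L² = (-2)·(24/5)·(16/5)²/8² = -192/125 kN·m
  R_B = Pa²(a+3b)/L³ = (-2)·(24/5)²·((24/5)+3·(16/5))/8³ = -162/125 kN
  M_B = -Pa²b/L² = -(-2)·(24/5)²·(16/5)/8² = 288/125 kN·m
Superposition: R_A = 4262/125 kN, M_A = 20624/375 kN·m, R_B = 7988/125 kN, M_B = -9312/125 kN·m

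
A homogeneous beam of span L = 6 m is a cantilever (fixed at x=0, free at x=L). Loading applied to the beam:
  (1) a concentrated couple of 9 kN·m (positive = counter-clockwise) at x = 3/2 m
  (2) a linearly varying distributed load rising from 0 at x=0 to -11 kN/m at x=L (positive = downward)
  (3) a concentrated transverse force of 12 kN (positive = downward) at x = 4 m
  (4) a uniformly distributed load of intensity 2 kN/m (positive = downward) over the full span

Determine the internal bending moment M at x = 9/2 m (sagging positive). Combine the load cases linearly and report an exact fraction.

M(9/2) = 291/32 kN·m

Load 1 — applied couple M₀=9 kN·m at a=3/2 m (b=L-a=9/2):
  M_1 = 0  [x>a] = 0 kN·m
Load 2 — triangular load w₀=-11 kN/m (0→w₀ over full span):
  M_2 = w₀Lx/2 - w₀L²/3 - w₀x³/(6L) = (-11)·6·(9/2)/2 - (-11)·6²/3 - (-11)·(9/2)³/(6·6) = 363/32 kN·m
Load 3 — point force P=12 kN at a=4 m (b=L-a=2):
  M_3 = 0  [x>a] = 0 kN·m
Load 4 — uniform load w=2 kN/m over full span:
  M_4 = -w(L-x)²/2 = -2·(6-(9/2))²/2 = -9/4 kN·m
Superposition: M = Σ M_i = 291/32 kN·m ≈ 9.093750 kN·m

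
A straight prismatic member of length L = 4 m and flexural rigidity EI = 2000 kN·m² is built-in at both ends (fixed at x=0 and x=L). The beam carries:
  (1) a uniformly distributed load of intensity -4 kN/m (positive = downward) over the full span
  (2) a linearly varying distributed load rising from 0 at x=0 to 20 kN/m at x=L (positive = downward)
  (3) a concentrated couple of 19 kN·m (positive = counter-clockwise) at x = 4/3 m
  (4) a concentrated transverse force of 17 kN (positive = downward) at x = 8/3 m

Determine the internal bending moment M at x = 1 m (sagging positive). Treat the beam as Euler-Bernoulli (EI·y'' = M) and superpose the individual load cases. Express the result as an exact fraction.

Load 1 — uniform load w=-4 kN/m over full span:
  M_1 = wLx/2 - wL²/12 - wx²/2 = (-4)·4·1/2 - (-4)·4²/12 - (-4)·1²/2 = -2/3 kN·m
Load 2 — triangular load w₀=20 kN/m (0→w₀ over full span):
  M_2 = 3w₀Lx/20 - w₀L²/30 - w₀x³/(6L) = 3·20·4·1/20 - 20·4²/30 - 20·1³/(6·4) = 1/2 kN·m
Load 3 — applied couple M₀=19 kN·m at a=4/3 m (b=L-a=8/3):
  M_3 = R_Ax - M_A  [x≤a] with R_A=19/3, M_A=0 = (19/3)·1 - 0 = 19/3 kN·m
Load 4 — point force P=17 kN at a=8/3 m (b=L-a=4/3):
  M_4 = Pb²(3a+b)x/L³ - Pab²/L²  [x≤a] = 17·(4/3)²·(3·(8/3)+(4/3))·1/4³ - 17·(8/3)·(4/3)²/4² = -17/27 kN·m
Superposition: M = Σ M_i = 299/54 kN·m ≈ 5.537037 kN·m

M(1) = 299/54 kN·m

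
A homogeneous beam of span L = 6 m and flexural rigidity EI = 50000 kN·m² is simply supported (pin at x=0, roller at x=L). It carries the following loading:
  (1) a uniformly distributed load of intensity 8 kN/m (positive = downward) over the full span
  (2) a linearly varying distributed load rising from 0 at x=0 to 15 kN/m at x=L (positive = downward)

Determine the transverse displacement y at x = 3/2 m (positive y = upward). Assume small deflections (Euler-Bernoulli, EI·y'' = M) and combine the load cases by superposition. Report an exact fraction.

y(3/2) = -93393/25600000 m

Load 1 — uniform load w=8 kN/m over full span:
  y_1 = -wx(L³-2Lx²+x³)/(24EI) = -8·(3/2)·(6³-2·6·(3/2)²+(3/2)³)/(24·50000) = -1539/800000 m
Load 2 — triangular load w₀=15 kN/m (0→w₀ over full span):
  y_2 = -w₀x(7L⁴-10L²x²+3x⁴)/(360LEI) = -15·(3/2)·(7·6⁴-10·6²·(3/2)²+3·(3/2)⁴)/(360·6·50000) = -8829/5120000 m
Superposition: y = Σ y_i = -93393/25600000 m ≈ -0.003648 m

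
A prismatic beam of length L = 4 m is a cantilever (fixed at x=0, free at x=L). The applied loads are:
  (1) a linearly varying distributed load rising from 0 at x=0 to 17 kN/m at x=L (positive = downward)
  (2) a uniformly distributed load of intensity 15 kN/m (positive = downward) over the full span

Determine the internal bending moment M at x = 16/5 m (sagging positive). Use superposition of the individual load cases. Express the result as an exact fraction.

M(16/5) = -3704/375 kN·m

Load 1 — triangular load w₀=17 kN/m (0→w₀ over full span):
  M_1 = w₀Lx/2 - w₀L²/3 - w₀x³/(6L) = 17·4·(16/5)/2 - 17·4²/3 - 17·(16/5)³/(6·4) = -1904/375 kN·m
Load 2 — uniform load w=15 kN/m over full span:
  M_2 = -w(L-x)²/2 = -15·(4-(16/5))²/2 = -24/5 kN·m
Superposition: M = Σ M_i = -3704/375 kN·m ≈ -9.877333 kN·m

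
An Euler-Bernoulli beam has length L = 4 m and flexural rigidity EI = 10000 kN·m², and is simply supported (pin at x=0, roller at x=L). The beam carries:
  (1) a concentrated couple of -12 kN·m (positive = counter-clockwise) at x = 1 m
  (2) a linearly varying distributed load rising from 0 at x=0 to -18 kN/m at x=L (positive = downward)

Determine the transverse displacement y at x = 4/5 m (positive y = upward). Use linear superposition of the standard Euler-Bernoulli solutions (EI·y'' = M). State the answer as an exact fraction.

Load 1 — applied couple M₀=-12 kN·m at a=1 m (b=L-a=3):
  y_1 = (M₀x³/(6L)+C₁x)/EI  [x≤a] with C₁=M₀(3b²-L²)/(6L)=-11/2 = ((-12)·(4/5)³/(6·4)+(-11/2)·(4/5))/10000 = -291/625000 m
Load 2 — triangular load w₀=-18 kN/m (0→w₀ over full span):
  y_2 = -w₀x(7L⁴-10L²x²+3x⁴)/(360LEI) = -(-18)·(4/5)·(7·4⁴-10·4²·(4/5)²+3·(4/5)⁴)/(360·4·10000) = 16512/9765625 m
Superposition: y = Σ y_i = 95721/78125000 m ≈ 0.001225 m

y(4/5) = 95721/78125000 m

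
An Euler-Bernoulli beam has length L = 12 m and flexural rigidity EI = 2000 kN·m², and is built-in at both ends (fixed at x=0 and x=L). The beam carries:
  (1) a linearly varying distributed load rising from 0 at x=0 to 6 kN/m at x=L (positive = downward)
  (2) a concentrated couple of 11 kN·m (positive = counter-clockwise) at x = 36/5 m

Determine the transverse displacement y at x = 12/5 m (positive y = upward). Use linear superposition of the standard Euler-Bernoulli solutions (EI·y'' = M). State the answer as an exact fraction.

Load 1 — triangular load w₀=6 kN/m (0→w₀ over full span):
  y_1 = -w₀x²(L-x)²(x+2L)/(120LEI) = -6·(12/5)²·(12-(12/5))²·((12/5)+2·12)/(120·12·2000) = -57024/1953125 m
Load 2 — applied couple M₀=11 kN·m at a=36/5 m (b=L-a=24/5):
  y_2 = (R_Ax³/6 - M_Ax²/2)/EI  [x≤a] with R_A=33/25, M_A=88/25 = ((33/25)·(12/5)³/6 - (88/25)·(12/5)²/2)/2000 = -1386/390625 m
Superposition: y = Σ y_i = -63954/1953125 m ≈ -0.032744 m

y(12/5) = -63954/1953125 m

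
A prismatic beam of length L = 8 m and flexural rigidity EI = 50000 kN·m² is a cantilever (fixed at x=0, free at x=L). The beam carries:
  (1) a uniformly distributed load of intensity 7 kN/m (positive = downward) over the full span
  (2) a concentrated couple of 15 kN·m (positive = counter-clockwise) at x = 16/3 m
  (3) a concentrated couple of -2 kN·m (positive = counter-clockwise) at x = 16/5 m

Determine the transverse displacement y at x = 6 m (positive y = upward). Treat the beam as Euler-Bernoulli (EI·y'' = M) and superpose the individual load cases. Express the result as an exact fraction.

Load 1 — uniform load w=7 kN/m over full span:
  y_1 = -wx²(x²-4Lx+6L²)/(24EI) = -7·6²·(6²-4·8·6+6·8²)/(24·50000) = -1197/25000 m
Load 2 — applied couple M₀=15 kN·m at a=16/3 m (b=L-a=8/3):
  y_2 = M₀a(2x-a)/(2EI)  [x>a] = 15·(16/3)·(2·6-(16/3))/(2·50000) = 2/375 m
Load 3 — applied couple M₀=-2 kN·m at a=16/5 m (b=L-a=24/5):
  y_3 = M₀a(2x-a)/(2EI)  [x>a] = (-2)·(16/5)·(2·6-(16/5))/(2·50000) = -44/78125 m
Superposition: y = Σ y_i = -80831/1875000 m ≈ -0.043110 m

y(6) = -80831/1875000 m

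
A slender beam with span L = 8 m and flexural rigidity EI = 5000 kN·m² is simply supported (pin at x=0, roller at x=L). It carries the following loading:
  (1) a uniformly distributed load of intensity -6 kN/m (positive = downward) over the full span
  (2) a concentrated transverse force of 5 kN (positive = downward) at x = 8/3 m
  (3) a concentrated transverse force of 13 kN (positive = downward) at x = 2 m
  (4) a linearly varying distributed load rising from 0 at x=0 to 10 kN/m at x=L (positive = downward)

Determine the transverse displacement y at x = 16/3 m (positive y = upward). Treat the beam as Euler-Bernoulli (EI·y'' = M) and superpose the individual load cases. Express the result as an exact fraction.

Load 1 — uniform load w=-6 kN/m over full span:
  y_1 = -wx(L³-2Lx²+x³)/(24EI) = -(-6)·(16/3)·(8³-2·8·(16/3)²+(16/3)³)/(24·5000) = 2816/50625 m
Load 2 — point force P=5 kN at a=8/3 m (b=L-a=16/3):
  y_2 = -Pa(L-x)(2Lx-a²-x²)/(6LEI)  [x>a] = -5·(8/3)·(8-(16/3))·(2·8·(16/3)-(8/3)²-(16/3)²)/(6·8·5000) = -224/30375 m
Load 3 — point force P=13 kN at a=2 m (b=L-a=6):
  y_3 = -Pa(L-x)(2Lx-a²-x²)/(6LEI)  [x>a] = -13·2·(8-(16/3))·(2·8·(16/3)-2²-(16/3)²)/(6·8·5000) = -1547/101250 m
Load 4 — triangular load w₀=10 kN/m (0→w₀ over full span):
  y_4 = -w₀x(7L⁴-10L²x²+3x⁴)/(360LEI) = -10·(16/3)·(7·8⁴-10·8²·(16/3)²+3·(16/3)⁴)/(360·8·5000) = -4352/91125 m
Superposition: y = Σ y_i = -539/36450 m ≈ -0.014787 m

y(16/3) = -539/36450 m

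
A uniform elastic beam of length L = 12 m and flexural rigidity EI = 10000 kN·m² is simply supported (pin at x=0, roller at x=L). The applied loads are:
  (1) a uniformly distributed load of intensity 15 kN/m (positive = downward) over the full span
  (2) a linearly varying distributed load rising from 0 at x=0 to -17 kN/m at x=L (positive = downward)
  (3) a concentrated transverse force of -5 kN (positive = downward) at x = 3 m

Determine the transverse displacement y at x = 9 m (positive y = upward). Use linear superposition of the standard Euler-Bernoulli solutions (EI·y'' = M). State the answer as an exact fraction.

y(9) = -35199/320000 m

Load 1 — uniform load w=15 kN/m over full span:
  y_1 = -wx(L³-2Lx²+x³)/(24EI) = -15·9·(12³-2·12·9²+9³)/(24·10000) = -4617/16000 m
Load 2 — triangular load w₀=-17 kN/m (0→w₀ over full span):
  y_2 = -w₀x(7L⁴-10L²x²+3x⁴)/(360LEI) = -(-17)·9·(7·12⁴-10·12²·9²+3·9⁴)/(360·12·10000) = 54621/320000 m
Load 3 — point force P=-5 kN at a=3 m (b=L-a=9):
  y_3 = -Pa(L-x)(2Lx-a²-x²)/(6LEI)  [x>a] = -(-5)·3·(12-9)·(2·12·9-3²-9²)/(6·12·10000) = 63/8000 m
Superposition: y = Σ y_i = -35199/320000 m ≈ -0.109997 m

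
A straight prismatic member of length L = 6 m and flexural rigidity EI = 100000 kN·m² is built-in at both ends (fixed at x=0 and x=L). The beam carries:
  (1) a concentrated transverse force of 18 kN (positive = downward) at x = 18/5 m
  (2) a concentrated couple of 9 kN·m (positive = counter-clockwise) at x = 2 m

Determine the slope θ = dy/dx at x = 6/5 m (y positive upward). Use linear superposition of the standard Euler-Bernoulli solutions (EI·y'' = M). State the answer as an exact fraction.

θ(6/5) = -5031/78125000 rad

Load 1 — point force P=18 kN at a=18/5 m (b=L-a=12/5):
  θ_1 = -Pb²x(2aL-(3a+b)x)/(2L³EI)  [x≤a] = -18·(12/5)²·(6/5)·(2·(18/5)·6-(3·(18/5)+(12/5))·(6/5))/(2·6³·100000) = -1539/19531250 rad
Load 2 — applied couple M₀=9 kN·m at a=2 m (b=L-a=4):
  θ_2 = (R_Ax²/2 - M_Ax)/EI  [x≤a] with R_A=2, M_A=0 = (2·(6/5)²/2 - 0·(6/5))/100000 = 9/625000 rad
Superposition: θ = Σ θ_i = -5031/78125000 rad ≈ -0.000064 rad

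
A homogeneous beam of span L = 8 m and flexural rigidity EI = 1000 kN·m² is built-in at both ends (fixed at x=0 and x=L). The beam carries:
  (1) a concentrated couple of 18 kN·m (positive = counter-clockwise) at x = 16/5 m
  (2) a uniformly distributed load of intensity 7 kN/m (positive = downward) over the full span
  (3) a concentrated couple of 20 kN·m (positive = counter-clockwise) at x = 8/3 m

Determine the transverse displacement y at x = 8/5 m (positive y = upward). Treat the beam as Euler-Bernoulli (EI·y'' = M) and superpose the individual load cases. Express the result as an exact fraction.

Load 1 — applied couple M₀=18 kN·m at a=16/5 m (b=L-a=24/5):
  y_1 = (R_Ax³/6 - M_Ax²/2)/EI  [x≤a] with R_A=81/25, M_A=54/25 = ((81/25)·(8/5)³/6 - (54/25)·(8/5)²/2)/1000 = -216/390625 m
Load 2 — uniform load w=7 kN/m over full span:
  y_2 = -wx²(L-x)²/(24EI) = -7·(8/5)²·(8-(8/5))²/(24·1000) = -7168/234375 m
Load 3 — applied couple M₀=20 kN·m at a=8/3 m (b=L-a=16/3):
  y_3 = (R_Ax³/6 - M_Ax²/2)/EI  [x≤a] with R_A=10/3, M_A=0 = ((10/3)·(8/5)³/6 - 0·(8/5)²/2)/1000 = 64/28125 m
Superposition: y = Σ y_i = -101464/3515625 m ≈ -0.028861 m

y(8/5) = -101464/3515625 m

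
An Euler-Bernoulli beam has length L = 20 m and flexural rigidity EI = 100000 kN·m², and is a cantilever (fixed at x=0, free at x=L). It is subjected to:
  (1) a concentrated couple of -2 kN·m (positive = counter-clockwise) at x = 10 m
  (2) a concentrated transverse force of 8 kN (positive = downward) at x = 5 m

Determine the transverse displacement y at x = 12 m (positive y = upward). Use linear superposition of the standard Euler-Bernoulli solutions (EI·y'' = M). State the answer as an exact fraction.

Load 1 — applied couple M₀=-2 kN·m at a=10 m (b=L-a=10):
  y_1 = M₀a(2x-a)/(2EI)  [x>a] = (-2)·10·(2·12-10)/(2·100000) = -7/5000 m
Load 2 — point force P=8 kN at a=5 m (b=L-a=15):
  y_2 = -Pa²(3x-a)/(6EI)  [x>a] = -8·5²·(3·12-5)/(6·100000) = -31/3000 m
Superposition: y = Σ y_i = -22/1875 m ≈ -0.011733 m

y(12) = -22/1875 m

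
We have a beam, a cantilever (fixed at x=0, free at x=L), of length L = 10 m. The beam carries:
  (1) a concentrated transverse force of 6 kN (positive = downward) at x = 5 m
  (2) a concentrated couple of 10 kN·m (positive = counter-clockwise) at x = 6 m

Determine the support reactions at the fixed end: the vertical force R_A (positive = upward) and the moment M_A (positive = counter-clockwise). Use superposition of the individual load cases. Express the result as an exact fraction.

Load 1 — point force P=6 kN at a=5 m (b=L-a=5):
  R_A = P = 6 kN
  M_A = Pa = 6·5 = 30 kN·m
Load 2 — applied couple M₀=10 kN·m at a=6 m (b=L-a=4):
  R_A = 0 kN
  M_A = -M₀ = -10 kN·m
Superposition: R_A = 6 kN, M_A = 20 kN·m

R_A = 6 kN, M_A = 20 kN·m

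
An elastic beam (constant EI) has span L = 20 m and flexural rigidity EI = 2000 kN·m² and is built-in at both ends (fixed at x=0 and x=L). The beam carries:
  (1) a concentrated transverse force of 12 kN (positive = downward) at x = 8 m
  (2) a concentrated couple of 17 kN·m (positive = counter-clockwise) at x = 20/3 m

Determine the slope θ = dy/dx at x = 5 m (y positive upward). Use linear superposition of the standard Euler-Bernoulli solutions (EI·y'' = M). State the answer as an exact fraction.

θ(5) = -1843/60000 rad

Load 1 — point force P=12 kN at a=8 m (b=L-a=12):
  θ_1 = -Pb²x(2aL-(3a+b)x)/(2L³EI)  [x≤a] = -12·12²·5·(2·8·20-(3·8+12)·5)/(2·20³·2000) = -189/5000 rad
Load 2 — applied couple M₀=17 kN·m at a=20/3 m (b=L-a=40/3):
  θ_2 = (R_Ax²/2 - M_Ax)/EI  [x≤a] with R_A=17/15, M_A=0 = ((17/15)·5²/2 - 0·5)/2000 = 17/2400 rad
Superposition: θ = Σ θ_i = -1843/60000 rad ≈ -0.030717 rad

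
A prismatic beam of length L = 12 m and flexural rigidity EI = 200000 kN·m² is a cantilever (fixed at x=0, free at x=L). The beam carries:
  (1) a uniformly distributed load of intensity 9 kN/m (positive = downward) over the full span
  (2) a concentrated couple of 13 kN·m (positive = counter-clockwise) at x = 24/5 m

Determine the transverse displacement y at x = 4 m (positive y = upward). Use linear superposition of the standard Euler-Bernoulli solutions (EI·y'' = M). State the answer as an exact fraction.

Load 1 — uniform load w=9 kN/m over full span:
  y_1 = -wx²(x²-4Lx+6L²)/(24EI) = -9·4²·(4²-4·12·4+6·12²)/(24·200000) = -129/6250 m
Load 2 — applied couple M₀=13 kN·m at a=24/5 m (b=L-a=36/5):
  y_2 = M₀x²/(2EI)  [x≤a] = 13·4²/(2·200000) = 13/25000 m
Superposition: y = Σ y_i = -503/25000 m ≈ -0.020120 m

y(4) = -503/25000 m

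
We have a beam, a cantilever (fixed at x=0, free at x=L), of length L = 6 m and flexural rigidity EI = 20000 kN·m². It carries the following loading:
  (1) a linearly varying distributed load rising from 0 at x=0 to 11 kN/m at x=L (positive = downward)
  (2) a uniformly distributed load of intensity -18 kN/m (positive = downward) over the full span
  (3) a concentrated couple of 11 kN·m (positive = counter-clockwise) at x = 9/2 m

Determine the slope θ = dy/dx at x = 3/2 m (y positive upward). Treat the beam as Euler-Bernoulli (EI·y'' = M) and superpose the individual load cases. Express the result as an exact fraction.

Load 1 — triangular load w₀=11 kN/m (0→w₀ over full span):
  θ_1 = (w₀Lx²/4-w₀L²x/3-w₀x⁴/(24L))/EI = (11·6·(3/2)²/4-11·6²·(3/2)/3-11·(3/2)⁴/(24·6))/20000 = -41283/5120000 rad
Load 2 — uniform load w=-18 kN/m over full span:
  θ_2 = -wx(x²-3Lx+3L²)/(6EI) = -(-18)·(3/2)·((3/2)²-3·6·(3/2)+3·6²)/(6·20000) = 2997/160000 rad
Load 3 — applied couple M₀=11 kN·m at a=9/2 m (b=L-a=3/2):
  θ_3 = M₀x/EI  [x≤a] = 11·(3/2)/20000 = 33/40000 rad
Superposition: θ = Σ θ_i = 11769/1024000 rad ≈ 0.011493 rad

θ(3/2) = 11769/1024000 rad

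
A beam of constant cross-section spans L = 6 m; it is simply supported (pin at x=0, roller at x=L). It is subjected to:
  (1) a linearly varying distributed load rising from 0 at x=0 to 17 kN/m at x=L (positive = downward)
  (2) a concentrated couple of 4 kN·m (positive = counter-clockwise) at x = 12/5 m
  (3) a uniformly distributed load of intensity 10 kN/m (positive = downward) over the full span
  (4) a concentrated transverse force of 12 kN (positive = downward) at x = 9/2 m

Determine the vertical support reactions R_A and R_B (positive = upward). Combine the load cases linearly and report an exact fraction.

R_A = 152/3 kN, R_B = 217/3 kN

Load 1 — triangular load w₀=17 kN/m (0→w₀ over full span):
  R_A = w₀L/6 = 17·6/6 = 17 kN
  R_B = w₀L/3 = 17·6/3 = 34 kN
Load 2 — applied couple M₀=4 kN·m at a=12/5 m (b=L-a=18/5):
  R_A = M₀/L = 4/6 = 2/3 kN
  R_B = -M₀/L = -4/6 = -2/3 kN
Load 3 — uniform load w=10 kN/m over full span:
  R_A = wL/2 = 10·6/2 = 30 kN
  R_B = wL/2 = 10·6/2 = 30 kN
Load 4 — point force P=12 kN at a=9/2 m (b=L-a=3/2):
  R_A = Pb/L = 12·(3/2)/6 = 3 kN
  R_B = Pa/L = 12·(9/2)/6 = 9 kN
Superposition: R_A = 152/3 kN, R_B = 217/3 kN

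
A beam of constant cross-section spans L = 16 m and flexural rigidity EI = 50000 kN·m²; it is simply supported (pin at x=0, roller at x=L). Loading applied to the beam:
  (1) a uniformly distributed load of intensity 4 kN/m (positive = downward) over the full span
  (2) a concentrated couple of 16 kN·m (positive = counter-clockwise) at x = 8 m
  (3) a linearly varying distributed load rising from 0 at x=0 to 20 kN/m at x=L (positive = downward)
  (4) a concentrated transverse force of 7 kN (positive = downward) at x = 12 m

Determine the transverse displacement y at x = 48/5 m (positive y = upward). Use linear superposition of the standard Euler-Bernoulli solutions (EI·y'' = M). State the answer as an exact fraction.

y(48/5) = -6982454/29296875 m

Load 1 — uniform load w=4 kN/m over full span:
  y_1 = -wx(L³-2Lx²+x³)/(24EI) = -4·(48/5)·(16³-2·16·(48/5)²+(48/5)³)/(24·50000) = -126976/1953125 m
Load 2 — applied couple M₀=16 kN·m at a=8 m (b=L-a=8):
  y_2 = (M₀x³/(6L)-M₀(x-a)²/2+C₁x)/EI  [x>a] with C₁=M₀(3b²-L²)/(6L)=-32/3 = (16·(48/5)³/(6·16)-16·((48/5)-8)²/2+(-32/3)·(48/5))/50000 = 192/390625 m
Load 3 — triangular load w₀=20 kN/m (0→w₀ over full span):
  y_3 = -w₀x(7L⁴-10L²x²+3x⁴)/(360LEI) = -20·(48/5)·(7·16⁴-10·16²·(48/5)²+3·(48/5)⁴)/(360·16·50000) = -4849664/29296875 m
Load 4 — point force P=7 kN at a=12 m (b=L-a=4):
  y_4 = -Pbx(L²-b²-x²)/(6LEI)  [x≤a] = -7·4·(48/5)·(16²-4²-(48/5)²)/(6·16·50000) = -3234/390625 m
Superposition: y = Σ y_i = -6982454/29296875 m ≈ -0.238334 m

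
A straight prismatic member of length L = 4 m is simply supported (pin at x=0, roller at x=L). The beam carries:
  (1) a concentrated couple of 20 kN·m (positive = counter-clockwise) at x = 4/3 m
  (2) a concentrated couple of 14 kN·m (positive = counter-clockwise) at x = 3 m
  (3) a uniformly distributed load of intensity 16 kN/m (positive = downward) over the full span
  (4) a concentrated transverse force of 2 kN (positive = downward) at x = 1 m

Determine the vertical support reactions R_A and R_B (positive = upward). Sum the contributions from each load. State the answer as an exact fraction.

Load 1 — applied couple M₀=20 kN·m at a=4/3 m (b=L-a=8/3):
  R_A = M₀/L = 20/4 = 5 kN
  R_B = -M₀/L = -20/4 = -5 kN
Load 2 — applied couple M₀=14 kN·m at a=3 m (b=L-a=1):
  R_A = M₀/L = 14/4 = 7/2 kN
  R_B = -M₀/L = -14/4 = -7/2 kN
Load 3 — uniform load w=16 kN/m over full span:
  R_A = wL/2 = 16·4/2 = 32 kN
  R_B = wL/2 = 16·4/2 = 32 kN
Load 4 — point force P=2 kN at a=1 m (b=L-a=3):
  R_A = Pb/L = 2·3/4 = 3/2 kN
  R_B = Pa/L = 2·1/4 = 1/2 kN
Superposition: R_A = 42 kN, R_B = 24 kN

R_A = 42 kN, R_B = 24 kN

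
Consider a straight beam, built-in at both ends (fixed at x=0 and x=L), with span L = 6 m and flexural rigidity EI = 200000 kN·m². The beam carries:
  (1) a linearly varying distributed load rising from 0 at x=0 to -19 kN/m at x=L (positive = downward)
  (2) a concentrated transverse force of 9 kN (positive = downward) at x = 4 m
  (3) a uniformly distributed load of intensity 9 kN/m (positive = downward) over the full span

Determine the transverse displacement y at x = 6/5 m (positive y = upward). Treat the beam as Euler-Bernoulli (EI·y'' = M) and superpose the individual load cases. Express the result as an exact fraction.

y(6/5) = -12081/781250000 m

Load 1 — triangular load w₀=-19 kN/m (0→w₀ over full span):
  y_1 = -w₀x²(L-x)²(x+2L)/(120LEI) = -(-19)·(6/5)²·(6-(6/5))²·((6/5)+2·6)/(120·6·200000) = 5643/97656250 m
Load 2 — point force P=9 kN at a=4 m (b=L-a=2):
  y_2 = -Pb²x²(3aL-(3a+b)x)/(6L³EI)  [x≤a] = -9·2²·(6/5)²·(3·4·6-(3·4+2)·(6/5))/(6·6³·200000) = -69/6250000 m
Load 3 — uniform load w=9 kN/m over full span:
  y_3 = -wx²(L-x)²/(24EI) = -9·(6/5)²·(6-(6/5))²/(24·200000) = -243/3906250 m
Superposition: y = Σ y_i = -12081/781250000 m ≈ -0.000015 m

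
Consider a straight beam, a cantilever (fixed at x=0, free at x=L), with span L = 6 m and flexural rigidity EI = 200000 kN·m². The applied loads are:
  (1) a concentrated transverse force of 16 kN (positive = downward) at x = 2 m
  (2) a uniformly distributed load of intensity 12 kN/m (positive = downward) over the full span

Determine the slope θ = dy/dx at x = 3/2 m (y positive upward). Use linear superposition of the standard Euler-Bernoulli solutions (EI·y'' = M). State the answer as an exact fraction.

θ(3/2) = -1119/800000 rad

Load 1 — point force P=16 kN at a=2 m (b=L-a=4):
  θ_1 = -Px(2a-x)/(2EI)  [x≤a] = -16·(3/2)·(2·2-(3/2))/(2·200000) = -3/20000 rad
Load 2 — uniform load w=12 kN/m over full span:
  θ_2 = -wx(x²-3Lx+3L²)/(6EI) = -12·(3/2)·((3/2)²-3·6·(3/2)+3·6²)/(6·200000) = -999/800000 rad
Superposition: θ = Σ θ_i = -1119/800000 rad ≈ -0.001399 rad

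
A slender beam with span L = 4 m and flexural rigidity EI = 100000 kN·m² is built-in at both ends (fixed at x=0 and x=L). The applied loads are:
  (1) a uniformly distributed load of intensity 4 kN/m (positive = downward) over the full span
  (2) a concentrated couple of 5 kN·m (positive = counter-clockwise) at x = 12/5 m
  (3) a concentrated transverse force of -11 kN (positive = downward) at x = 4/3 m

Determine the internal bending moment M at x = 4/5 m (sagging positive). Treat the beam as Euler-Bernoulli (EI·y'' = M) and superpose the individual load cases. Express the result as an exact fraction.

Load 1 — uniform load w=4 kN/m over full span:
  M_1 = wLx/2 - wL²/12 - wx²/2 = 4·4·(4/5)/2 - 4·4²/12 - 4·(4/5)²/2 = -16/75 kN·m
Load 2 — applied couple M₀=5 kN·m at a=12/5 m (b=L-a=8/5):
  M_2 = R_Ax - M_A  [x≤a] with R_A=9/5, M_A=8/5 = (9/5)·(4/5) - (8/5) = -4/25 kN·m
Load 3 — point force P=-11 kN at a=4/3 m (b=L-a=8/3):
  M_3 = Pb²(3a+b)x/L³ - Pab²/L²  [x≤a] = (-11)·(8/3)²·(3·(4/3)+(8/3))·(4/5)/4³ - (-11)·(4/3)·(8/3)²/4² = 0 kN·m
Superposition: M = Σ M_i = -28/75 kN·m ≈ -0.373333 kN·m

M(4/5) = -28/75 kN·m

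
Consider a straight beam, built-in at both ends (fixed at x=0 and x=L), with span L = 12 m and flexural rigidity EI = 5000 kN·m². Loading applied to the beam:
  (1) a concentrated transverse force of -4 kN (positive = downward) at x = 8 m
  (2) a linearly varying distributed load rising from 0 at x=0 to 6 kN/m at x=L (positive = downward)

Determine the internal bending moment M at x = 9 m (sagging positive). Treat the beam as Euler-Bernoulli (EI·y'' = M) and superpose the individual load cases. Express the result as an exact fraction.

Load 1 — point force P=-4 kN at a=8 m (b=L-a=4):
  M_1 = Pa²(a+3b)(L-x)/L³ - Pa²b/L²  [x>a] = (-4)·8²·(8+3·4)·(12-9)/12³ - (-4)·8²·4/12² = -16/9 kN·m
Load 2 — triangular load w₀=6 kN/m (0→w₀ over full span):
  M_2 = 3w₀Lx/20 - w₀L²/30 - w₀x³/(6L) = 3·6·12·9/20 - 6·12²/30 - 6·9³/(6·12) = 153/20 kN·m
Superposition: M = Σ M_i = 1057/180 kN·m ≈ 5.872222 kN·m

M(9) = 1057/180 kN·m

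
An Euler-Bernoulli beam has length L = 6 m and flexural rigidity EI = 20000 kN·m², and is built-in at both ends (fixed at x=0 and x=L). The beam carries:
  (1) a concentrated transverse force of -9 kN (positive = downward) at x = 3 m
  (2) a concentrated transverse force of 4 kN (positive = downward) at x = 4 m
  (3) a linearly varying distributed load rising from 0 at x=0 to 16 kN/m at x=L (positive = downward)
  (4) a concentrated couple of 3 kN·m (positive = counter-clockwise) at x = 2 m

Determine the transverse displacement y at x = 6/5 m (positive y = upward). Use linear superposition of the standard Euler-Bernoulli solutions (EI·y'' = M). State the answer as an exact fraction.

y(6/5) = -652259/1875000000 m

Load 1 — point force P=-9 kN at a=3 m (b=L-a=3):
  y_1 = -Pb²x²(3aL-(3a+b)x)/(6L³EI)  [x≤a] = -(-9)·3²·(6/5)²·(3·3·6-(3·3+3)·(6/5))/(6·6³·20000) = 891/5000000 m
Load 2 — point force P=4 kN at a=4 m (b=L-a=2):
  y_2 = -Pb²x²(3aL-(3a+b)x)/(6L³EI)  [x≤a] = -4·2²·(6/5)²·(3·4·6-(3·4+2)·(6/5))/(6·6³·20000) = -23/468750 m
Load 3 — triangular load w₀=16 kN/m (0→w₀ over full span):
  y_3 = -w₀x²(L-x)²(x+2L)/(120LEI) = -16·(6/5)²·(6-(6/5))²·((6/5)+2·6)/(120·6·20000) = -4752/9765625 m
Load 4 — applied couple M₀=3 kN·m at a=2 m (b=L-a=4):
  y_4 = (R_Ax³/6 - M_Ax²/2)/EI  [x≤a] with R_A=2/3, M_A=0 = ((2/3)·(6/5)³/6 - 0·(6/5)²/2)/20000 = 3/312500 m
Superposition: y = Σ y_i = -652259/1875000000 m ≈ -0.000348 m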